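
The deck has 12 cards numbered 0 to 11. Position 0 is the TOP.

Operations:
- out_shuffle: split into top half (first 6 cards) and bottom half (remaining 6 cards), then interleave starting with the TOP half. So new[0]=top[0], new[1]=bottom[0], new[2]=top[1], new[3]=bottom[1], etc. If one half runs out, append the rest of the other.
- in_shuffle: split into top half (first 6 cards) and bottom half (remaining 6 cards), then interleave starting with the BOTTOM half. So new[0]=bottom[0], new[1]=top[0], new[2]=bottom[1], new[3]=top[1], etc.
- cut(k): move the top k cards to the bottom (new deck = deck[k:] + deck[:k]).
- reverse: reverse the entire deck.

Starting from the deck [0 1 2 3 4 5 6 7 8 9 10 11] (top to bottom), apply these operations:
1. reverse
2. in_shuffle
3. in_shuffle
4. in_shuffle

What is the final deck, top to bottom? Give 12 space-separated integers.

After op 1 (reverse): [11 10 9 8 7 6 5 4 3 2 1 0]
After op 2 (in_shuffle): [5 11 4 10 3 9 2 8 1 7 0 6]
After op 3 (in_shuffle): [2 5 8 11 1 4 7 10 0 3 6 9]
After op 4 (in_shuffle): [7 2 10 5 0 8 3 11 6 1 9 4]

Answer: 7 2 10 5 0 8 3 11 6 1 9 4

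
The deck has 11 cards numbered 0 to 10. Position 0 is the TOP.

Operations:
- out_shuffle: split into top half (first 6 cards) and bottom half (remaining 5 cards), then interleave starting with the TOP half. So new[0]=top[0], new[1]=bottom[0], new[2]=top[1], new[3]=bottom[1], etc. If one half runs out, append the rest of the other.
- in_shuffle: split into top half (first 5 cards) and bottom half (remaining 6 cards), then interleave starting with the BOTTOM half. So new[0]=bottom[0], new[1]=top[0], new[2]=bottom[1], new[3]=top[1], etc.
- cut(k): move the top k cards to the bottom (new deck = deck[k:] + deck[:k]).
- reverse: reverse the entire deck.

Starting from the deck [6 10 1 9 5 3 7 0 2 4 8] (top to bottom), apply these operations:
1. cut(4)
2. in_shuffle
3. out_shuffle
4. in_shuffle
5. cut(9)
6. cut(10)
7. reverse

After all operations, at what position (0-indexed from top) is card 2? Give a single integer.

After op 1 (cut(4)): [5 3 7 0 2 4 8 6 10 1 9]
After op 2 (in_shuffle): [4 5 8 3 6 7 10 0 1 2 9]
After op 3 (out_shuffle): [4 10 5 0 8 1 3 2 6 9 7]
After op 4 (in_shuffle): [1 4 3 10 2 5 6 0 9 8 7]
After op 5 (cut(9)): [8 7 1 4 3 10 2 5 6 0 9]
After op 6 (cut(10)): [9 8 7 1 4 3 10 2 5 6 0]
After op 7 (reverse): [0 6 5 2 10 3 4 1 7 8 9]
Card 2 is at position 3.

Answer: 3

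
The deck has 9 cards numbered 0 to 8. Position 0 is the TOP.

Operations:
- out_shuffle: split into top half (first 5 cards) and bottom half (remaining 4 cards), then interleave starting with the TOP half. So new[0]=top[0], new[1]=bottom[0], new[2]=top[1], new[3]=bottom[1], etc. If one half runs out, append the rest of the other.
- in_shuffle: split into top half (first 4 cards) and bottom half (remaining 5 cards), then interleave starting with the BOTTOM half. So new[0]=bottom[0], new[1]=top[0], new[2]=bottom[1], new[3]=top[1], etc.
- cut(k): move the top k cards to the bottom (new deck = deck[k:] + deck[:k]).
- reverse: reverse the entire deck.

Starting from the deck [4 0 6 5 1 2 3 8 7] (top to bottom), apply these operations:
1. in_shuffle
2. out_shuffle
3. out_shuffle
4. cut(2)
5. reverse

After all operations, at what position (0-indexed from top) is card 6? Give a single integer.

After op 1 (in_shuffle): [1 4 2 0 3 6 8 5 7]
After op 2 (out_shuffle): [1 6 4 8 2 5 0 7 3]
After op 3 (out_shuffle): [1 5 6 0 4 7 8 3 2]
After op 4 (cut(2)): [6 0 4 7 8 3 2 1 5]
After op 5 (reverse): [5 1 2 3 8 7 4 0 6]
Card 6 is at position 8.

Answer: 8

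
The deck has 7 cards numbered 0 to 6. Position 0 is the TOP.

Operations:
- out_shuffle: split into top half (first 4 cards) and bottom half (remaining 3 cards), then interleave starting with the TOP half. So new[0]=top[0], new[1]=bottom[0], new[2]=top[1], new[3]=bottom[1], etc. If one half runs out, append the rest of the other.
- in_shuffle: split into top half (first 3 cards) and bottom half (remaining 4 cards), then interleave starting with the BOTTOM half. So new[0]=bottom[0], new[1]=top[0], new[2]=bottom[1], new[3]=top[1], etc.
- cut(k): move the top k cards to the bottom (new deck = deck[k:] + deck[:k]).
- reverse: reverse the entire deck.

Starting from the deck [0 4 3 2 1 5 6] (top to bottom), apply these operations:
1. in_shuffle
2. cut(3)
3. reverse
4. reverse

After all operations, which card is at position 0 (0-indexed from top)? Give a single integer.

Answer: 4

Derivation:
After op 1 (in_shuffle): [2 0 1 4 5 3 6]
After op 2 (cut(3)): [4 5 3 6 2 0 1]
After op 3 (reverse): [1 0 2 6 3 5 4]
After op 4 (reverse): [4 5 3 6 2 0 1]
Position 0: card 4.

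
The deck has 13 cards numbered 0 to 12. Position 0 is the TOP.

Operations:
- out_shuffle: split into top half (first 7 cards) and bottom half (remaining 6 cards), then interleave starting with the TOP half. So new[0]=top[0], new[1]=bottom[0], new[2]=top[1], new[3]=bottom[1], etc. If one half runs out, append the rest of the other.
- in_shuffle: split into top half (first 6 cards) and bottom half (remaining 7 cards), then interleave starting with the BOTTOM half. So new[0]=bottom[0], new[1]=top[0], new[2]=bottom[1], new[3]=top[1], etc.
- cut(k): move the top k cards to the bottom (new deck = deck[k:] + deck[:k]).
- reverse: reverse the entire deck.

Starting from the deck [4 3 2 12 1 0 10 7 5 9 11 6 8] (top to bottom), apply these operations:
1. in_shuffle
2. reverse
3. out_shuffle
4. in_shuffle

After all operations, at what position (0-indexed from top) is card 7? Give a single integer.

Answer: 2

Derivation:
After op 1 (in_shuffle): [10 4 7 3 5 2 9 12 11 1 6 0 8]
After op 2 (reverse): [8 0 6 1 11 12 9 2 5 3 7 4 10]
After op 3 (out_shuffle): [8 2 0 5 6 3 1 7 11 4 12 10 9]
After op 4 (in_shuffle): [1 8 7 2 11 0 4 5 12 6 10 3 9]
Card 7 is at position 2.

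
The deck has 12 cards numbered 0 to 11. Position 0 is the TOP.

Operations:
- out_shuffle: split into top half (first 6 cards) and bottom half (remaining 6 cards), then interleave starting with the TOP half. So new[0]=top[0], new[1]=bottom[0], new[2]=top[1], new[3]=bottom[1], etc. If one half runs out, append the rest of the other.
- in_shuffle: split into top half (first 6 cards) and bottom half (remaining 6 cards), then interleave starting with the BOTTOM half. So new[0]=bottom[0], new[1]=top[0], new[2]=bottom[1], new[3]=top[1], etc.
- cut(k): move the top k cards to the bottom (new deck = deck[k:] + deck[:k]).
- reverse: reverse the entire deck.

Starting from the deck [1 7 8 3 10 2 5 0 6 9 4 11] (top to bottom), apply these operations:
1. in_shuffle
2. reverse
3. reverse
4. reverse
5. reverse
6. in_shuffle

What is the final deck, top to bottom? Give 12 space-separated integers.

Answer: 9 5 3 1 4 0 10 7 11 6 2 8

Derivation:
After op 1 (in_shuffle): [5 1 0 7 6 8 9 3 4 10 11 2]
After op 2 (reverse): [2 11 10 4 3 9 8 6 7 0 1 5]
After op 3 (reverse): [5 1 0 7 6 8 9 3 4 10 11 2]
After op 4 (reverse): [2 11 10 4 3 9 8 6 7 0 1 5]
After op 5 (reverse): [5 1 0 7 6 8 9 3 4 10 11 2]
After op 6 (in_shuffle): [9 5 3 1 4 0 10 7 11 6 2 8]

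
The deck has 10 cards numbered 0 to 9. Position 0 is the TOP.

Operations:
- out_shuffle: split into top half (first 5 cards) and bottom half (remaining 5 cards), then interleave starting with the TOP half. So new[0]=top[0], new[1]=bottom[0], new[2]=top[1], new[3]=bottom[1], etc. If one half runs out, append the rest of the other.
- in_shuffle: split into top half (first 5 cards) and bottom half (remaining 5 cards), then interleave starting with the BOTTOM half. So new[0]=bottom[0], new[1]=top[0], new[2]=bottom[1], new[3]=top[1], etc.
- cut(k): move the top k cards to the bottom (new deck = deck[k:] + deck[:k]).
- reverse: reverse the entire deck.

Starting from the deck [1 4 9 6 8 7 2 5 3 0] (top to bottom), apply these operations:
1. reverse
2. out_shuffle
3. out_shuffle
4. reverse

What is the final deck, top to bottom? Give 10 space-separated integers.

Answer: 1 5 7 6 4 3 2 8 9 0

Derivation:
After op 1 (reverse): [0 3 5 2 7 8 6 9 4 1]
After op 2 (out_shuffle): [0 8 3 6 5 9 2 4 7 1]
After op 3 (out_shuffle): [0 9 8 2 3 4 6 7 5 1]
After op 4 (reverse): [1 5 7 6 4 3 2 8 9 0]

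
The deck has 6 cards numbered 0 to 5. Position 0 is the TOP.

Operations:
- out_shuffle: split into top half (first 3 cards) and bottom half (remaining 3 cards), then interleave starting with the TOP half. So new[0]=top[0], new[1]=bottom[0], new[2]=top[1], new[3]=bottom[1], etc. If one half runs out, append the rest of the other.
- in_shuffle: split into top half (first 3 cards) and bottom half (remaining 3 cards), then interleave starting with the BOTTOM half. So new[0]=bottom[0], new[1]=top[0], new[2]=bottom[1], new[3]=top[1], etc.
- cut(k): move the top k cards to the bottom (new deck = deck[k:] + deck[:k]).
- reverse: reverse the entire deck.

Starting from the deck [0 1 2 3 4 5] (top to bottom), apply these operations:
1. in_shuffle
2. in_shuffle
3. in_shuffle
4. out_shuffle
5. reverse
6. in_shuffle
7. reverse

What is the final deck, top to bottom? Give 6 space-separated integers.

Answer: 4 0 2 3 5 1

Derivation:
After op 1 (in_shuffle): [3 0 4 1 5 2]
After op 2 (in_shuffle): [1 3 5 0 2 4]
After op 3 (in_shuffle): [0 1 2 3 4 5]
After op 4 (out_shuffle): [0 3 1 4 2 5]
After op 5 (reverse): [5 2 4 1 3 0]
After op 6 (in_shuffle): [1 5 3 2 0 4]
After op 7 (reverse): [4 0 2 3 5 1]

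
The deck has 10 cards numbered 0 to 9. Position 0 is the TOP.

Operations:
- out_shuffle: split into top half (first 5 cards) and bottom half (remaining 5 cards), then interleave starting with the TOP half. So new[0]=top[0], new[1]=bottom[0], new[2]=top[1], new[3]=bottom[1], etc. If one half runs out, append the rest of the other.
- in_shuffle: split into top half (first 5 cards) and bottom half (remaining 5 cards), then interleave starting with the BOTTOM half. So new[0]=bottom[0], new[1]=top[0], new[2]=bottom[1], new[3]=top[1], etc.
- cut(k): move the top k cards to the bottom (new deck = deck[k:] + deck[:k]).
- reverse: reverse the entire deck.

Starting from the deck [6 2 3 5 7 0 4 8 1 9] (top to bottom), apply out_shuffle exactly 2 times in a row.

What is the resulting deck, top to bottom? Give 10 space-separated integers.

After op 1 (out_shuffle): [6 0 2 4 3 8 5 1 7 9]
After op 2 (out_shuffle): [6 8 0 5 2 1 4 7 3 9]

Answer: 6 8 0 5 2 1 4 7 3 9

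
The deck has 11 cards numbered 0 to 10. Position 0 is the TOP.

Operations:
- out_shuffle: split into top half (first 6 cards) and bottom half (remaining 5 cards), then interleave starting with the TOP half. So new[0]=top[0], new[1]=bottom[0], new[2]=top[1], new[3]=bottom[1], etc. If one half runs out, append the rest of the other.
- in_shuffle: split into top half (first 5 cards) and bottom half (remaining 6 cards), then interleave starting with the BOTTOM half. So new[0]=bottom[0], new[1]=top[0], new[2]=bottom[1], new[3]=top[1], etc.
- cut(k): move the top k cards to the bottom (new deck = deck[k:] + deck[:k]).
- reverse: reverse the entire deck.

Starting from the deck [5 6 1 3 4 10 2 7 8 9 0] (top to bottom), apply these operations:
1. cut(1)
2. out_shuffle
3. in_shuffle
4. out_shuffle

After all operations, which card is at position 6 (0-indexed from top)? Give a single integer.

After op 1 (cut(1)): [6 1 3 4 10 2 7 8 9 0 5]
After op 2 (out_shuffle): [6 7 1 8 3 9 4 0 10 5 2]
After op 3 (in_shuffle): [9 6 4 7 0 1 10 8 5 3 2]
After op 4 (out_shuffle): [9 10 6 8 4 5 7 3 0 2 1]
Position 6: card 7.

Answer: 7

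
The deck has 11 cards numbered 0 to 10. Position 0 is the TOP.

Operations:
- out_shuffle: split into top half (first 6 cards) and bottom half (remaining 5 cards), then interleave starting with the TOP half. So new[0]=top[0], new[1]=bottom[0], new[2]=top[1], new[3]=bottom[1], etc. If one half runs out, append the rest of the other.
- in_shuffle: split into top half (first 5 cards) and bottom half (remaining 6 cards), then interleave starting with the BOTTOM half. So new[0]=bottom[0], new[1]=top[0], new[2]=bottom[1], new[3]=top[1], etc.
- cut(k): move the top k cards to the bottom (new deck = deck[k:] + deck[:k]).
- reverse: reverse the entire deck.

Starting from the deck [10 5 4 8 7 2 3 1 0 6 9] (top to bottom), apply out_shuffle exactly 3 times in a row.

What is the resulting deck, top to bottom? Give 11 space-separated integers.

Answer: 10 1 8 9 3 4 6 2 5 0 7

Derivation:
After op 1 (out_shuffle): [10 3 5 1 4 0 8 6 7 9 2]
After op 2 (out_shuffle): [10 8 3 6 5 7 1 9 4 2 0]
After op 3 (out_shuffle): [10 1 8 9 3 4 6 2 5 0 7]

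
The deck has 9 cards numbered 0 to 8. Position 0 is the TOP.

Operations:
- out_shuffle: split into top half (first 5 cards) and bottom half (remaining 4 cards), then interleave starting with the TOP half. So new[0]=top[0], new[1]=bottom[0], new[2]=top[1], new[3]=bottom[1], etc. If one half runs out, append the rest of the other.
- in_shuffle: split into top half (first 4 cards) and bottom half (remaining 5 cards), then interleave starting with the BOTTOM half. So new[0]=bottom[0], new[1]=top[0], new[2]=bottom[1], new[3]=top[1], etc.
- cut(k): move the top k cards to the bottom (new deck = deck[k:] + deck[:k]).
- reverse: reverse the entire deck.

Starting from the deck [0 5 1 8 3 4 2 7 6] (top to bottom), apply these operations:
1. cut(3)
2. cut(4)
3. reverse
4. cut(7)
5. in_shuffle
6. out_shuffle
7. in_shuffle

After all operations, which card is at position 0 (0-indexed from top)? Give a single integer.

Answer: 8

Derivation:
After op 1 (cut(3)): [8 3 4 2 7 6 0 5 1]
After op 2 (cut(4)): [7 6 0 5 1 8 3 4 2]
After op 3 (reverse): [2 4 3 8 1 5 0 6 7]
After op 4 (cut(7)): [6 7 2 4 3 8 1 5 0]
After op 5 (in_shuffle): [3 6 8 7 1 2 5 4 0]
After op 6 (out_shuffle): [3 2 6 5 8 4 7 0 1]
After op 7 (in_shuffle): [8 3 4 2 7 6 0 5 1]
Position 0: card 8.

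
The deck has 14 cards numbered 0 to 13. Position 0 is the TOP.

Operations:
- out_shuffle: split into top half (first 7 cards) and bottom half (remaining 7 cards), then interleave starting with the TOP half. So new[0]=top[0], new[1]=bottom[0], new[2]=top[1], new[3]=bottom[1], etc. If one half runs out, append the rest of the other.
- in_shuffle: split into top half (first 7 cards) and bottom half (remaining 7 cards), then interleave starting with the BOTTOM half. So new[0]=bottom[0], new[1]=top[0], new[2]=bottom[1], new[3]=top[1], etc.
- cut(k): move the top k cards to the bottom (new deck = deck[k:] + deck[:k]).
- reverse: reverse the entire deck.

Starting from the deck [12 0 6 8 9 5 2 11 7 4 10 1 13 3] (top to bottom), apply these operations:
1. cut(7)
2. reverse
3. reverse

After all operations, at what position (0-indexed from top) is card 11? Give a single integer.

After op 1 (cut(7)): [11 7 4 10 1 13 3 12 0 6 8 9 5 2]
After op 2 (reverse): [2 5 9 8 6 0 12 3 13 1 10 4 7 11]
After op 3 (reverse): [11 7 4 10 1 13 3 12 0 6 8 9 5 2]
Card 11 is at position 0.

Answer: 0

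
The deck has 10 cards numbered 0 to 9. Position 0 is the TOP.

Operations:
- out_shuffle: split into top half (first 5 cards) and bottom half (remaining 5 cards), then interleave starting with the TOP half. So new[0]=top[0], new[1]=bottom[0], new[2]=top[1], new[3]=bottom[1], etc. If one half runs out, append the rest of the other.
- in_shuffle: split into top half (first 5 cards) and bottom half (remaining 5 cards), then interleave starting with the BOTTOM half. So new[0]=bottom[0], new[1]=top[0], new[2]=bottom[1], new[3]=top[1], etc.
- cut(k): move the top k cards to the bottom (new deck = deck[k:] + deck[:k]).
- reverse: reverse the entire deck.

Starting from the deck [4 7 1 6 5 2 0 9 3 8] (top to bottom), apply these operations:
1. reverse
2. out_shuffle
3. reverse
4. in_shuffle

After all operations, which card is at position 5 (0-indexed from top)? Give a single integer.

Answer: 7

Derivation:
After op 1 (reverse): [8 3 9 0 2 5 6 1 7 4]
After op 2 (out_shuffle): [8 5 3 6 9 1 0 7 2 4]
After op 3 (reverse): [4 2 7 0 1 9 6 3 5 8]
After op 4 (in_shuffle): [9 4 6 2 3 7 5 0 8 1]
Position 5: card 7.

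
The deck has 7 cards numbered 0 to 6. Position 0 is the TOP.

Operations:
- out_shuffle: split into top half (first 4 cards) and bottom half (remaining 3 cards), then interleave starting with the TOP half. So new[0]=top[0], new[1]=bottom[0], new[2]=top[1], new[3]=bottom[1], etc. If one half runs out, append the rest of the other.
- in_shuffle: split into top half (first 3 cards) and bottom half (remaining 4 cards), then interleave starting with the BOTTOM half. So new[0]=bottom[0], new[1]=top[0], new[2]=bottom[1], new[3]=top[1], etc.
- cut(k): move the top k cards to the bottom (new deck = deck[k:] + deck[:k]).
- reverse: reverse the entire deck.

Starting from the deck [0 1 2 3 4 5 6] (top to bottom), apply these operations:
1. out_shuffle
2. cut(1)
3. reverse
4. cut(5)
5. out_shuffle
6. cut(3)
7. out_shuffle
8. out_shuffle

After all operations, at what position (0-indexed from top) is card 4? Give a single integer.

After op 1 (out_shuffle): [0 4 1 5 2 6 3]
After op 2 (cut(1)): [4 1 5 2 6 3 0]
After op 3 (reverse): [0 3 6 2 5 1 4]
After op 4 (cut(5)): [1 4 0 3 6 2 5]
After op 5 (out_shuffle): [1 6 4 2 0 5 3]
After op 6 (cut(3)): [2 0 5 3 1 6 4]
After op 7 (out_shuffle): [2 1 0 6 5 4 3]
After op 8 (out_shuffle): [2 5 1 4 0 3 6]
Card 4 is at position 3.

Answer: 3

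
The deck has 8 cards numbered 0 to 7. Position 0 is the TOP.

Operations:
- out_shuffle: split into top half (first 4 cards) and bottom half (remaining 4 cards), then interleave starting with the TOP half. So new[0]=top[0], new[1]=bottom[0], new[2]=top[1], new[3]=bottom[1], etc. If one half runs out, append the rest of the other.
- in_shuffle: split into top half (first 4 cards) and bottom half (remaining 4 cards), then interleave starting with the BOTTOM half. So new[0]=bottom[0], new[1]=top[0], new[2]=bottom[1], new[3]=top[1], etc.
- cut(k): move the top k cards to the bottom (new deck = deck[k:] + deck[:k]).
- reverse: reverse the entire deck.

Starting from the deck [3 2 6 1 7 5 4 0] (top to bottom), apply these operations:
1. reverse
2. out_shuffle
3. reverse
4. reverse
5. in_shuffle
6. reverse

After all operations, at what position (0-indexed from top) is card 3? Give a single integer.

Answer: 1

Derivation:
After op 1 (reverse): [0 4 5 7 1 6 2 3]
After op 2 (out_shuffle): [0 1 4 6 5 2 7 3]
After op 3 (reverse): [3 7 2 5 6 4 1 0]
After op 4 (reverse): [0 1 4 6 5 2 7 3]
After op 5 (in_shuffle): [5 0 2 1 7 4 3 6]
After op 6 (reverse): [6 3 4 7 1 2 0 5]
Card 3 is at position 1.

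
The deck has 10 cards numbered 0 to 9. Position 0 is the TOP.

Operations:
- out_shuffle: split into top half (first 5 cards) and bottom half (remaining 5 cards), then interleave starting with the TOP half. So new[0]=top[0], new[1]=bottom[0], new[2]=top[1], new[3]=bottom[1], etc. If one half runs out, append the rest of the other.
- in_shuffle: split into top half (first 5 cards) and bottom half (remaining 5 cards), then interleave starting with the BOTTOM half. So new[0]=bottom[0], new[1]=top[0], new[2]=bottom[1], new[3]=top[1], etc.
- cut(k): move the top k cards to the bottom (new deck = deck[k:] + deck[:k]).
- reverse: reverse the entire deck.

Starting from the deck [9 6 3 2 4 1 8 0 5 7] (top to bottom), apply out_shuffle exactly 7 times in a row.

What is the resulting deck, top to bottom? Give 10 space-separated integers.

After op 1 (out_shuffle): [9 1 6 8 3 0 2 5 4 7]
After op 2 (out_shuffle): [9 0 1 2 6 5 8 4 3 7]
After op 3 (out_shuffle): [9 5 0 8 1 4 2 3 6 7]
After op 4 (out_shuffle): [9 4 5 2 0 3 8 6 1 7]
After op 5 (out_shuffle): [9 3 4 8 5 6 2 1 0 7]
After op 6 (out_shuffle): [9 6 3 2 4 1 8 0 5 7]
After op 7 (out_shuffle): [9 1 6 8 3 0 2 5 4 7]

Answer: 9 1 6 8 3 0 2 5 4 7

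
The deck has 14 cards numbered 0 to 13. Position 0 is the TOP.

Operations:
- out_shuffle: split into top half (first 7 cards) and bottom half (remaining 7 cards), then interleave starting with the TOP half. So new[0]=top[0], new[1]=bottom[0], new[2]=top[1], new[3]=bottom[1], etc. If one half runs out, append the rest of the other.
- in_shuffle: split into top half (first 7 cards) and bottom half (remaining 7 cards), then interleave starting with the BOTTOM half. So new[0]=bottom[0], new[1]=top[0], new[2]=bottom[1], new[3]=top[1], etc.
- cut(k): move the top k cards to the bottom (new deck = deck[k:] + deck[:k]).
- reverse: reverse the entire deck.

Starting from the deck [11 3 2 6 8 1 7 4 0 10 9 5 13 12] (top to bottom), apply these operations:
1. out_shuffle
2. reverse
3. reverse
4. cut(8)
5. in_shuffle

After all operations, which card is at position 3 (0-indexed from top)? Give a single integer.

After op 1 (out_shuffle): [11 4 3 0 2 10 6 9 8 5 1 13 7 12]
After op 2 (reverse): [12 7 13 1 5 8 9 6 10 2 0 3 4 11]
After op 3 (reverse): [11 4 3 0 2 10 6 9 8 5 1 13 7 12]
After op 4 (cut(8)): [8 5 1 13 7 12 11 4 3 0 2 10 6 9]
After op 5 (in_shuffle): [4 8 3 5 0 1 2 13 10 7 6 12 9 11]
Position 3: card 5.

Answer: 5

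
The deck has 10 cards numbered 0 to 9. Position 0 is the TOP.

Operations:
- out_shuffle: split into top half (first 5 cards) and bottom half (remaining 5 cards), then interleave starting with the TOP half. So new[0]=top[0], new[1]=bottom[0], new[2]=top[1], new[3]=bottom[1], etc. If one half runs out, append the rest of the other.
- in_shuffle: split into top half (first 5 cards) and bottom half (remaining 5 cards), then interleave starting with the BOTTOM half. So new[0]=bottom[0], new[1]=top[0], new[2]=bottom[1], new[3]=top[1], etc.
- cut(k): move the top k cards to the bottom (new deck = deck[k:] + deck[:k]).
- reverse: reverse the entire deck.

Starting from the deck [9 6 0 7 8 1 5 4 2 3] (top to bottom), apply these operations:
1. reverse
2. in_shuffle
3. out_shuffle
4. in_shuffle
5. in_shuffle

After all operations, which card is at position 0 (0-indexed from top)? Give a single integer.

Answer: 3

Derivation:
After op 1 (reverse): [3 2 4 5 1 8 7 0 6 9]
After op 2 (in_shuffle): [8 3 7 2 0 4 6 5 9 1]
After op 3 (out_shuffle): [8 4 3 6 7 5 2 9 0 1]
After op 4 (in_shuffle): [5 8 2 4 9 3 0 6 1 7]
After op 5 (in_shuffle): [3 5 0 8 6 2 1 4 7 9]
Position 0: card 3.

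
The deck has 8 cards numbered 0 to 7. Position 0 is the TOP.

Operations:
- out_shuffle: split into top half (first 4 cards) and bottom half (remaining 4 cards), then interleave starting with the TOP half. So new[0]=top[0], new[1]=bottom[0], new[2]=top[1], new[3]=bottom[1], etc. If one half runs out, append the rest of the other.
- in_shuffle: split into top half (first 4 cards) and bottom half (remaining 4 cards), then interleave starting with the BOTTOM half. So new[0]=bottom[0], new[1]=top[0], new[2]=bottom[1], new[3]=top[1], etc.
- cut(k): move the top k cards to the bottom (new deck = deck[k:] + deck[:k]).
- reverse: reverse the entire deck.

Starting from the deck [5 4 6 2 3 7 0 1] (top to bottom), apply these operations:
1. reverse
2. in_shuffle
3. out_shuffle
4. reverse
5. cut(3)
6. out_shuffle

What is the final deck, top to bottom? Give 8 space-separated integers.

Answer: 6 2 7 3 1 0 4 5

Derivation:
After op 1 (reverse): [1 0 7 3 2 6 4 5]
After op 2 (in_shuffle): [2 1 6 0 4 7 5 3]
After op 3 (out_shuffle): [2 4 1 7 6 5 0 3]
After op 4 (reverse): [3 0 5 6 7 1 4 2]
After op 5 (cut(3)): [6 7 1 4 2 3 0 5]
After op 6 (out_shuffle): [6 2 7 3 1 0 4 5]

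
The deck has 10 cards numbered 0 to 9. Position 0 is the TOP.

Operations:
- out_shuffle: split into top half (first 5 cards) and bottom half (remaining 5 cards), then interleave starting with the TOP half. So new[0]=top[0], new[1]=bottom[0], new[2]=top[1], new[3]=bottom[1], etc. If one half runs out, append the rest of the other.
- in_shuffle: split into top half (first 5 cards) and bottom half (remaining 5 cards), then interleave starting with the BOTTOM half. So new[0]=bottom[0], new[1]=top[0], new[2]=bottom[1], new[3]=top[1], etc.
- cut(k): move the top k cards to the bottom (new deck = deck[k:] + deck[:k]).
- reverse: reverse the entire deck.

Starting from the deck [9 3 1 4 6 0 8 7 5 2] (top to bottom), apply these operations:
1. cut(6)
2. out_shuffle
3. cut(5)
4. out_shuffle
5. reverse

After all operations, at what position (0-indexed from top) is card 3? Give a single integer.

Answer: 6

Derivation:
After op 1 (cut(6)): [8 7 5 2 9 3 1 4 6 0]
After op 2 (out_shuffle): [8 3 7 1 5 4 2 6 9 0]
After op 3 (cut(5)): [4 2 6 9 0 8 3 7 1 5]
After op 4 (out_shuffle): [4 8 2 3 6 7 9 1 0 5]
After op 5 (reverse): [5 0 1 9 7 6 3 2 8 4]
Card 3 is at position 6.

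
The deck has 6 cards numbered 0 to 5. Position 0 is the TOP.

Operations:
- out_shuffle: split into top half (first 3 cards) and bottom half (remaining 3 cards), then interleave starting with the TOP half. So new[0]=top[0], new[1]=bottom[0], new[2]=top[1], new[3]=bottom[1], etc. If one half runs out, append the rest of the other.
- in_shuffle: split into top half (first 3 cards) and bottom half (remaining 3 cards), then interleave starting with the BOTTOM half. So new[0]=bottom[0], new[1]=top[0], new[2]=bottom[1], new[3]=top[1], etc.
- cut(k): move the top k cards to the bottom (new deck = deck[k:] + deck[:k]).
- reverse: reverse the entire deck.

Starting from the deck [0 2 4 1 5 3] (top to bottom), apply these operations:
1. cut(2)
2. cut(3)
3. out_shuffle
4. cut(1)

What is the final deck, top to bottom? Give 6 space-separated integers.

Answer: 4 0 1 2 5 3

Derivation:
After op 1 (cut(2)): [4 1 5 3 0 2]
After op 2 (cut(3)): [3 0 2 4 1 5]
After op 3 (out_shuffle): [3 4 0 1 2 5]
After op 4 (cut(1)): [4 0 1 2 5 3]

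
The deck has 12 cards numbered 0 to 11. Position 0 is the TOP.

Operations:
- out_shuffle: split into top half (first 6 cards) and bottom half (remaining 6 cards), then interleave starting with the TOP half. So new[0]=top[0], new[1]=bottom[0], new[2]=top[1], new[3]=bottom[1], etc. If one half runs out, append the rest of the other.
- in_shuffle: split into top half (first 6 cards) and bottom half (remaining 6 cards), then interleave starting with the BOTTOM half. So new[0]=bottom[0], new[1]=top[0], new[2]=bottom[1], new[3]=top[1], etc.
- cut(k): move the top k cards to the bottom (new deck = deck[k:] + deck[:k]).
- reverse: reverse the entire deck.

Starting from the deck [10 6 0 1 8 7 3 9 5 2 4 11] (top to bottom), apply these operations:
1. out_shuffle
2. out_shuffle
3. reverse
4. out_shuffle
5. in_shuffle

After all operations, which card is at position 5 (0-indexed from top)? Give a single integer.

After op 1 (out_shuffle): [10 3 6 9 0 5 1 2 8 4 7 11]
After op 2 (out_shuffle): [10 1 3 2 6 8 9 4 0 7 5 11]
After op 3 (reverse): [11 5 7 0 4 9 8 6 2 3 1 10]
After op 4 (out_shuffle): [11 8 5 6 7 2 0 3 4 1 9 10]
After op 5 (in_shuffle): [0 11 3 8 4 5 1 6 9 7 10 2]
Position 5: card 5.

Answer: 5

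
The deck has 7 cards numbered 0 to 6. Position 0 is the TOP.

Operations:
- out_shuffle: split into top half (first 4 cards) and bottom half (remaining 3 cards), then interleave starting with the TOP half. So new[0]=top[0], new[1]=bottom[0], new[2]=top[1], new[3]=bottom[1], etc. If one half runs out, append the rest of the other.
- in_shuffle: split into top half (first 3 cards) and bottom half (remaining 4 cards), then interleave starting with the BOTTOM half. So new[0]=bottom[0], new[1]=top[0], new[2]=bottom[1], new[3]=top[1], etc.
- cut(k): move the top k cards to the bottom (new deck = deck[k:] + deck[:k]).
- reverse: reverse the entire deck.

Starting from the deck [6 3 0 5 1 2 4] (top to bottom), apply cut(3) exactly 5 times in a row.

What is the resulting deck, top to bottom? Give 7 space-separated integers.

Answer: 3 0 5 1 2 4 6

Derivation:
After op 1 (cut(3)): [5 1 2 4 6 3 0]
After op 2 (cut(3)): [4 6 3 0 5 1 2]
After op 3 (cut(3)): [0 5 1 2 4 6 3]
After op 4 (cut(3)): [2 4 6 3 0 5 1]
After op 5 (cut(3)): [3 0 5 1 2 4 6]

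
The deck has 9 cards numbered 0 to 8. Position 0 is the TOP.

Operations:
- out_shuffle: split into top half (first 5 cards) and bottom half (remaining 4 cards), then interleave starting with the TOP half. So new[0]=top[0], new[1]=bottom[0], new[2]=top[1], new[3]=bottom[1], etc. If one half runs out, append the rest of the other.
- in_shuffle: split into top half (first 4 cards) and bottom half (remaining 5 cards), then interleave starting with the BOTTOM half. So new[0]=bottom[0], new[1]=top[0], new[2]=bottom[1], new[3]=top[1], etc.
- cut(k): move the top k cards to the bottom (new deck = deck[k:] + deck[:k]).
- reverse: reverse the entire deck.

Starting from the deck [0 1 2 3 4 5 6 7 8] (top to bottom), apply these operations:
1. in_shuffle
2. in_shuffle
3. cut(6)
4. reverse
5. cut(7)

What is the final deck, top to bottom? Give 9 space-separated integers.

After op 1 (in_shuffle): [4 0 5 1 6 2 7 3 8]
After op 2 (in_shuffle): [6 4 2 0 7 5 3 1 8]
After op 3 (cut(6)): [3 1 8 6 4 2 0 7 5]
After op 4 (reverse): [5 7 0 2 4 6 8 1 3]
After op 5 (cut(7)): [1 3 5 7 0 2 4 6 8]

Answer: 1 3 5 7 0 2 4 6 8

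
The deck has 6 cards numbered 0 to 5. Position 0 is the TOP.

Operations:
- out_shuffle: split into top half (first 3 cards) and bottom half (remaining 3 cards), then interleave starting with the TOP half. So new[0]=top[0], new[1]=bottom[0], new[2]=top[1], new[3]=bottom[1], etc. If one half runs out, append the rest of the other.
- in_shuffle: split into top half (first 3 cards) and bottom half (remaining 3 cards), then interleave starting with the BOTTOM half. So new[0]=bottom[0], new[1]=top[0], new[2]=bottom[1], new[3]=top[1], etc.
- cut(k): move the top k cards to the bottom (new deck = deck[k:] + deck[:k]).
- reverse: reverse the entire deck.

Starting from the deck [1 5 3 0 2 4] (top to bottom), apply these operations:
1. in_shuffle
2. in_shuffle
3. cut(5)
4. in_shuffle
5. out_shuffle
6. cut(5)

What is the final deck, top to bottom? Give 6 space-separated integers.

After op 1 (in_shuffle): [0 1 2 5 4 3]
After op 2 (in_shuffle): [5 0 4 1 3 2]
After op 3 (cut(5)): [2 5 0 4 1 3]
After op 4 (in_shuffle): [4 2 1 5 3 0]
After op 5 (out_shuffle): [4 5 2 3 1 0]
After op 6 (cut(5)): [0 4 5 2 3 1]

Answer: 0 4 5 2 3 1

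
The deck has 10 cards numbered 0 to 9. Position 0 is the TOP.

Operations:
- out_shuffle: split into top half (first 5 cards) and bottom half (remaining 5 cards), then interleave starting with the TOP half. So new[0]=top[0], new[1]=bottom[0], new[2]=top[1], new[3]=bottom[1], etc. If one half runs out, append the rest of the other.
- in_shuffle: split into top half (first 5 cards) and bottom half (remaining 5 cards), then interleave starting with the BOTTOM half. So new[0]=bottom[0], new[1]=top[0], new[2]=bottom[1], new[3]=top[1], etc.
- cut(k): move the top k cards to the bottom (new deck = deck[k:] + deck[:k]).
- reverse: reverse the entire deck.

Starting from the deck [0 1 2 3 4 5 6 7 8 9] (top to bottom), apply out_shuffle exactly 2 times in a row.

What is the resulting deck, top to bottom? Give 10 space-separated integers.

After op 1 (out_shuffle): [0 5 1 6 2 7 3 8 4 9]
After op 2 (out_shuffle): [0 7 5 3 1 8 6 4 2 9]

Answer: 0 7 5 3 1 8 6 4 2 9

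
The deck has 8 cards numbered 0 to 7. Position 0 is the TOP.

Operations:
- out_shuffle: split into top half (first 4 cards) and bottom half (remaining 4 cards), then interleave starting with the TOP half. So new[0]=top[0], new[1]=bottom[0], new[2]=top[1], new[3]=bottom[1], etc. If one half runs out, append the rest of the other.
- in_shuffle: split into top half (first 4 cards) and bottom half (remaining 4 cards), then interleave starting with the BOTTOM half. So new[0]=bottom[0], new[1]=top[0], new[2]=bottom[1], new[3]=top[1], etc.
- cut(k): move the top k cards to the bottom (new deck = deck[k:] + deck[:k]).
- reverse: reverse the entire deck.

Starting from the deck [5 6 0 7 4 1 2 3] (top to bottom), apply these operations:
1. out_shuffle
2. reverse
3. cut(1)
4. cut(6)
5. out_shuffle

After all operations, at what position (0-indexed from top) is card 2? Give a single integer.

After op 1 (out_shuffle): [5 4 6 1 0 2 7 3]
After op 2 (reverse): [3 7 2 0 1 6 4 5]
After op 3 (cut(1)): [7 2 0 1 6 4 5 3]
After op 4 (cut(6)): [5 3 7 2 0 1 6 4]
After op 5 (out_shuffle): [5 0 3 1 7 6 2 4]
Card 2 is at position 6.

Answer: 6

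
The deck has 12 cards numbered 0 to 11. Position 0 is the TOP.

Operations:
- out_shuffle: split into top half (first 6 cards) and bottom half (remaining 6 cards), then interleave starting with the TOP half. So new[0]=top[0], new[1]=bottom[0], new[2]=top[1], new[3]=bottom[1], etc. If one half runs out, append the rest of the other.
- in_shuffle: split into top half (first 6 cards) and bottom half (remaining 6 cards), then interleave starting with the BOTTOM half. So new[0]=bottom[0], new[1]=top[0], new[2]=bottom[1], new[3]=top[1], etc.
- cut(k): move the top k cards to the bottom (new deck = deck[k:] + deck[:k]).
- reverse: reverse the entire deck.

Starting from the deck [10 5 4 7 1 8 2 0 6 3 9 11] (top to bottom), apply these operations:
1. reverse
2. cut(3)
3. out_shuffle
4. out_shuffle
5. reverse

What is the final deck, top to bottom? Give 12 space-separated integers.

After op 1 (reverse): [11 9 3 6 0 2 8 1 7 4 5 10]
After op 2 (cut(3)): [6 0 2 8 1 7 4 5 10 11 9 3]
After op 3 (out_shuffle): [6 4 0 5 2 10 8 11 1 9 7 3]
After op 4 (out_shuffle): [6 8 4 11 0 1 5 9 2 7 10 3]
After op 5 (reverse): [3 10 7 2 9 5 1 0 11 4 8 6]

Answer: 3 10 7 2 9 5 1 0 11 4 8 6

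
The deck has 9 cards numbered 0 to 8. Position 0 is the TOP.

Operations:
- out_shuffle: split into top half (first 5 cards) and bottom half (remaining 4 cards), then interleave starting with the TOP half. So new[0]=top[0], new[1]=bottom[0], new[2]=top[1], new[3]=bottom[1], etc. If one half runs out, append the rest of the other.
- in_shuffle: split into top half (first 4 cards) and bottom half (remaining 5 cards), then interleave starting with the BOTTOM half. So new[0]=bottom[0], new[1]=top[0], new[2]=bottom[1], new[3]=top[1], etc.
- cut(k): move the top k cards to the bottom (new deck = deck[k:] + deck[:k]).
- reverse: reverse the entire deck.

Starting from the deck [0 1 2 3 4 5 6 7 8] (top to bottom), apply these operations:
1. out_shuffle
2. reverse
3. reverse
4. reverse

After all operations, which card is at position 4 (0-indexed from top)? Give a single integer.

Answer: 2

Derivation:
After op 1 (out_shuffle): [0 5 1 6 2 7 3 8 4]
After op 2 (reverse): [4 8 3 7 2 6 1 5 0]
After op 3 (reverse): [0 5 1 6 2 7 3 8 4]
After op 4 (reverse): [4 8 3 7 2 6 1 5 0]
Position 4: card 2.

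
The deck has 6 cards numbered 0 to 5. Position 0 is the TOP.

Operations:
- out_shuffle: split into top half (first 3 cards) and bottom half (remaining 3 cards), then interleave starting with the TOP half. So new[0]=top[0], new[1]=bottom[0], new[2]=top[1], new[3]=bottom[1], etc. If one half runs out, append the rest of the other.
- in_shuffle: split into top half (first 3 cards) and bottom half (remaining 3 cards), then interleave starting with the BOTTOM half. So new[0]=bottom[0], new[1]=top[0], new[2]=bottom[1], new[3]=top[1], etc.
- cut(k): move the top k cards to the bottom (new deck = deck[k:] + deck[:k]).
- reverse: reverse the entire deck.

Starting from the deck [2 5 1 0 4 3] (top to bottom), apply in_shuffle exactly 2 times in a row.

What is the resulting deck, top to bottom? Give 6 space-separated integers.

Answer: 5 0 3 2 1 4

Derivation:
After op 1 (in_shuffle): [0 2 4 5 3 1]
After op 2 (in_shuffle): [5 0 3 2 1 4]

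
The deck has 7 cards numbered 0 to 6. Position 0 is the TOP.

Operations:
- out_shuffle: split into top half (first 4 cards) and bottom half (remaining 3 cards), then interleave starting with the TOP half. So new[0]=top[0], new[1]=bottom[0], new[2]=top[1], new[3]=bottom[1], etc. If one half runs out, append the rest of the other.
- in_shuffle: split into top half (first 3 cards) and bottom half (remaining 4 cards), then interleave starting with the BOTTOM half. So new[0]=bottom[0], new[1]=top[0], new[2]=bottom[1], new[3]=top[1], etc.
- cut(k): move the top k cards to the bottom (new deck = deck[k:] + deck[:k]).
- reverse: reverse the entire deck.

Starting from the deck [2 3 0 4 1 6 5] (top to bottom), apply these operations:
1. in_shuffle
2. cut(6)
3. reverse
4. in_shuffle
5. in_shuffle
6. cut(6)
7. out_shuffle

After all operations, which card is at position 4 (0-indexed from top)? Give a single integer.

Answer: 1

Derivation:
After op 1 (in_shuffle): [4 2 1 3 6 0 5]
After op 2 (cut(6)): [5 4 2 1 3 6 0]
After op 3 (reverse): [0 6 3 1 2 4 5]
After op 4 (in_shuffle): [1 0 2 6 4 3 5]
After op 5 (in_shuffle): [6 1 4 0 3 2 5]
After op 6 (cut(6)): [5 6 1 4 0 3 2]
After op 7 (out_shuffle): [5 0 6 3 1 2 4]
Position 4: card 1.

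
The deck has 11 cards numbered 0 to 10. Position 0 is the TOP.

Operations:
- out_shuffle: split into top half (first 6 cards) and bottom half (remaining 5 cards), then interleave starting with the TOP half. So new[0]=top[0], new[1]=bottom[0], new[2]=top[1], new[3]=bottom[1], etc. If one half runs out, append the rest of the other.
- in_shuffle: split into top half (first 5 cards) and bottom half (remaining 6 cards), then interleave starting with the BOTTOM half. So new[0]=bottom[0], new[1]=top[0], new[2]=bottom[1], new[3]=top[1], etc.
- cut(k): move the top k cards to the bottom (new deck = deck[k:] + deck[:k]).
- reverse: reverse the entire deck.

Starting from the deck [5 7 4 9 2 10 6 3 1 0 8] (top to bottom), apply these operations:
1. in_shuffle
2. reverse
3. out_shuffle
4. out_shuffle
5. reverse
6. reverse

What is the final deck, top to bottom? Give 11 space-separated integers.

After op 1 (in_shuffle): [10 5 6 7 3 4 1 9 0 2 8]
After op 2 (reverse): [8 2 0 9 1 4 3 7 6 5 10]
After op 3 (out_shuffle): [8 3 2 7 0 6 9 5 1 10 4]
After op 4 (out_shuffle): [8 9 3 5 2 1 7 10 0 4 6]
After op 5 (reverse): [6 4 0 10 7 1 2 5 3 9 8]
After op 6 (reverse): [8 9 3 5 2 1 7 10 0 4 6]

Answer: 8 9 3 5 2 1 7 10 0 4 6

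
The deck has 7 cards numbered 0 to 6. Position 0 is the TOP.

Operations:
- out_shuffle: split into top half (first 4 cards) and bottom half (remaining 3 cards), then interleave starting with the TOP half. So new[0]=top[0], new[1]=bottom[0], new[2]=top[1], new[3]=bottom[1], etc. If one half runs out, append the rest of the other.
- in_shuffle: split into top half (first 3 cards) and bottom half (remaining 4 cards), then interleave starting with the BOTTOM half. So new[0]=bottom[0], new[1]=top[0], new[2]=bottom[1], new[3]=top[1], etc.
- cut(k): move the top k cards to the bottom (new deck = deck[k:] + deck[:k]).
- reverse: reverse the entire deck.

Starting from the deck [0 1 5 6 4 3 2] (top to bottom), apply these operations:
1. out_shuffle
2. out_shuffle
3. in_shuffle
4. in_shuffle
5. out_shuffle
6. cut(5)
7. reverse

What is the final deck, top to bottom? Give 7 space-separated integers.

After op 1 (out_shuffle): [0 4 1 3 5 2 6]
After op 2 (out_shuffle): [0 5 4 2 1 6 3]
After op 3 (in_shuffle): [2 0 1 5 6 4 3]
After op 4 (in_shuffle): [5 2 6 0 4 1 3]
After op 5 (out_shuffle): [5 4 2 1 6 3 0]
After op 6 (cut(5)): [3 0 5 4 2 1 6]
After op 7 (reverse): [6 1 2 4 5 0 3]

Answer: 6 1 2 4 5 0 3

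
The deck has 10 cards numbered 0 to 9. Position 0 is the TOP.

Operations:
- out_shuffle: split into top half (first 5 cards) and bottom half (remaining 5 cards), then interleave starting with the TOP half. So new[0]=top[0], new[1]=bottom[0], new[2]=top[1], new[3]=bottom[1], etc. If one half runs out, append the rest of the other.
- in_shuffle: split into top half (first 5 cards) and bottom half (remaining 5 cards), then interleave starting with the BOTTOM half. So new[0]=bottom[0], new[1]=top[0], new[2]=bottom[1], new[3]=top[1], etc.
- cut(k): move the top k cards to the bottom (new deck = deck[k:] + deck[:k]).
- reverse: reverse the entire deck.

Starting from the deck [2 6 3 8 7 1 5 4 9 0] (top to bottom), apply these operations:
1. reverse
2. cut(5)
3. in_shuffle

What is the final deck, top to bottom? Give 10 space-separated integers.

Answer: 0 7 9 8 4 3 5 6 1 2

Derivation:
After op 1 (reverse): [0 9 4 5 1 7 8 3 6 2]
After op 2 (cut(5)): [7 8 3 6 2 0 9 4 5 1]
After op 3 (in_shuffle): [0 7 9 8 4 3 5 6 1 2]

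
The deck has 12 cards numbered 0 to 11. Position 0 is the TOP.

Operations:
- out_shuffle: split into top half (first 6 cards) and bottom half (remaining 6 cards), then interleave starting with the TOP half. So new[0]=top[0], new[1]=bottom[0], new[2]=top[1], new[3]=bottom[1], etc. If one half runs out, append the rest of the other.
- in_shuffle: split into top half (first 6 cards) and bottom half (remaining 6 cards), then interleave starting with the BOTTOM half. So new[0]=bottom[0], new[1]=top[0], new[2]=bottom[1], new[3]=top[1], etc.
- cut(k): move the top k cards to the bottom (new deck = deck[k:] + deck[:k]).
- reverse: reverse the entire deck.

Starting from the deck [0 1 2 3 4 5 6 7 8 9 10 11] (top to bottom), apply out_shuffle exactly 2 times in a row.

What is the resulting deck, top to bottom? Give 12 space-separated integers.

Answer: 0 3 6 9 1 4 7 10 2 5 8 11

Derivation:
After op 1 (out_shuffle): [0 6 1 7 2 8 3 9 4 10 5 11]
After op 2 (out_shuffle): [0 3 6 9 1 4 7 10 2 5 8 11]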